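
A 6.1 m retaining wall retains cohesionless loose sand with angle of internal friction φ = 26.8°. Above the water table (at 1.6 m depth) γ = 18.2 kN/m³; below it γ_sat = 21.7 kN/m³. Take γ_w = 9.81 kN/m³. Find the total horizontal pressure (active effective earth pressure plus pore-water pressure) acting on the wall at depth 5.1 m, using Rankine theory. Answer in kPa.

61.1 kPa

K_a = (1 − sin φ)/(1 + sin φ) = 0.3785.
γ' = 21.7 − 9.81 = 11.89 kN/m³.
Effective vertical stress at 5.1 m: σ'_v = 18.2×1.6 + 11.89×3.50 = 70.73 kPa.
σ'_h = K_a σ'_v = 0.3785 × 70.73 = 26.77 kPa; u = γ_w × 3.50 = 34.34 kPa.
Total σ_h = 26.77 + 34.34 = 61.11 kPa.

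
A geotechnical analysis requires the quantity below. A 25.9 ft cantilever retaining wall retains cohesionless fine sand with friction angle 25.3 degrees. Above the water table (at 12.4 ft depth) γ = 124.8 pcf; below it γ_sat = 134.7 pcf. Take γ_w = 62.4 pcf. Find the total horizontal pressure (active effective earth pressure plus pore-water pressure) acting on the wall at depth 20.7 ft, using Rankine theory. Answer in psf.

1380 psf

K_a = (1 − sin φ)/(1 + sin φ) = 0.4012.
γ' = 134.7 − 62.4 = 72.30 pcf.
Effective vertical stress at 20.7 ft: σ'_v = 124.8×12.4 + 72.30×8.30 = 2148 psf.
σ'_h = K_a σ'_v = 0.4012 × 2148 = 861.6 psf; u = γ_w × 8.30 = 517.9 psf.
Total σ_h = 861.6 + 517.9 = 1380 psf.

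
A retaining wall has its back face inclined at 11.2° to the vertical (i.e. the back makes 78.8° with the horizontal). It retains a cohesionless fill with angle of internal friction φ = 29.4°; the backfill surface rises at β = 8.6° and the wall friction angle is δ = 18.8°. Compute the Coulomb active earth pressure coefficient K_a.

0.449

K_a = sin²(α+φ) / [sin²α · sin(α−δ) · (1 + √{sin(φ+δ)sin(φ−β) / (sin(α−δ)sin(α+β))})²].
With α = 78.8°, φ = 29.4°, δ = 18.8°, β = 8.6°: K_a = 0.4489.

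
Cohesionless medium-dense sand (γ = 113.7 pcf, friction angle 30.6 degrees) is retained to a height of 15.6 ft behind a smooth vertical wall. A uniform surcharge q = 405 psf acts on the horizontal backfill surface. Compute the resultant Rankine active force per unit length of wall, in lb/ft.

6560 lb/ft

K_a = tan²(45° − φ/2) = 0.3253.
Soil triangle: ½ K_a γ H² = 0.5×0.3253×113.7×15.6² = 4501 lb/ft.
Surcharge rectangle: K_a q H = 0.3253×405×15.6 = 2056 lb/ft.
Total = 4501 + 2056 = 6557 lb/ft.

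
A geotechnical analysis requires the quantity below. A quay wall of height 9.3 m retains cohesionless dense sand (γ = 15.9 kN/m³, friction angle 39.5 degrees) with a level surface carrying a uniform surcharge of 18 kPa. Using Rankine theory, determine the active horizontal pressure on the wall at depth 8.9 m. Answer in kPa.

35.5 kPa

K_a = (1 − sin φ)/(1 + sin φ) = 0.2224.
σ_v = γz + q = 15.9 × 8.9 + 18 = 159.5 kPa.
σ_h = K_a σ_v = 0.2224 × 159.5 = 35.48 kPa.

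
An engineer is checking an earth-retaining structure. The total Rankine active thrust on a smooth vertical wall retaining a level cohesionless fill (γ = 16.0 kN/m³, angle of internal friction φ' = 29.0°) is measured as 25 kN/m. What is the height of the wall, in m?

K_a = 0.3470. P_a = ½ K_a γ H² ⇒ H = √(2P_a/(K_a γ)).
H = √(2×25/(0.3470×16.0)) = 3.001 m.

3.00 m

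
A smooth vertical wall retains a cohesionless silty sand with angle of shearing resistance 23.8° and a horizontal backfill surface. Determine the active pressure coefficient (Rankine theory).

K_a = tan²(45° − φ/2) = tan²(33.10°) = 0.4250.

0.425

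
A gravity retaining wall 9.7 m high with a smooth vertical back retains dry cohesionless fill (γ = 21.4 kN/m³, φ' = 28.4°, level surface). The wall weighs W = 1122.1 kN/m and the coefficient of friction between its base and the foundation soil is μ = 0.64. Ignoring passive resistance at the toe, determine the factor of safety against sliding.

2.01

K_a = tan²(45° − 28.4°/2) = 0.3554.
P_a = ½K_aγH² = 0.5×0.3554×21.4×9.7² = 357.8 kN/m, acting at H/3 = 3.233 m above the base.
FS_sliding = μW / P_a = 0.64×1122.1 / 357.8 = 2.007.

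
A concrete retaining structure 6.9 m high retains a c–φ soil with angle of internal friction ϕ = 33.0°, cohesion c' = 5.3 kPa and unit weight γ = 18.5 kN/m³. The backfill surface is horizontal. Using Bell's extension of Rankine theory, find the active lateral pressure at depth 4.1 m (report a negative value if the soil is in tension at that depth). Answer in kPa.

16.6 kPa

K_a = (1 − sin φ)/(1 + sin φ) = 0.2948.
σ_a = K_a γ z − 2c√K_a = 0.2948×18.5×4.1 − 2×5.3×0.5430 = 16.61 kPa.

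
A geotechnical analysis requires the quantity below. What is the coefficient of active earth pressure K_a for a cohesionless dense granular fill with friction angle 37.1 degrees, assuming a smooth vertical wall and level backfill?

0.247

K_a = tan²(45° − φ/2) = tan²(26.45°) = 0.2475.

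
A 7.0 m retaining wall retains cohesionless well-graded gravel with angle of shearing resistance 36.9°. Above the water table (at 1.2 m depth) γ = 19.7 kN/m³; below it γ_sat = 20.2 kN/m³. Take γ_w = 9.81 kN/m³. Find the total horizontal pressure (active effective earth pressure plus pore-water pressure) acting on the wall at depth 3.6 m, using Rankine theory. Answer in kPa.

35.7 kPa

K_a = (1 − sin φ)/(1 + sin φ) = 0.2497.
γ' = 20.2 − 9.81 = 10.39 kN/m³.
Effective vertical stress at 3.6 m: σ'_v = 19.7×1.2 + 10.39×2.40 = 48.58 kPa.
σ'_h = K_a σ'_v = 0.2497 × 48.58 = 12.13 kPa; u = γ_w × 2.40 = 23.54 kPa.
Total σ_h = 12.13 + 23.54 = 35.67 kPa.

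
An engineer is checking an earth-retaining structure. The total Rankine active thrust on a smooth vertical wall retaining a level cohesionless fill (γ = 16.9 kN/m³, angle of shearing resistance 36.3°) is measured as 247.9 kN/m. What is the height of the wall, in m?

K_a = 0.2563. P_a = ½ K_a γ H² ⇒ H = √(2P_a/(K_a γ)).
H = √(2×247.9/(0.2563×16.9)) = 10.70 m.

10.7 m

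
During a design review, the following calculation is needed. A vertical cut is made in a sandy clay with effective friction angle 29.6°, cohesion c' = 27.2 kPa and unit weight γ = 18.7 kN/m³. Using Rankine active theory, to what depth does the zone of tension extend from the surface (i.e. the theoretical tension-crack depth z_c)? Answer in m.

5.00 m

K_a = tan²(45° − 29.6°/2) = 0.3387; √K_a = 0.5820.
The active pressure is zero where K_a γ z = 2c√K_a, so z_c = 2c/(γ√K_a) = 2×27.2/(18.7×0.5820) = 4.998 m.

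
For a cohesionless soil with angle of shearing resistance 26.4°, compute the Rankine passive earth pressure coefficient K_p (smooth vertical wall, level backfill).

2.60

K_p = (1 + sin φ)/(1 − sin φ) = tan²(45° + 26.4°/2) = 2.601.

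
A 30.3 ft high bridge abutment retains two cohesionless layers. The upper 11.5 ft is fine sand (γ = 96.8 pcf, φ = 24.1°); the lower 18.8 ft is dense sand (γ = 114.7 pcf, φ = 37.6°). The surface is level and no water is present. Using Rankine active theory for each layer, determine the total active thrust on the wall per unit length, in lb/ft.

K_a1 = tan²(45°−24.1°/2) = 0.4201; K_a2 = tan²(45°−37.6°/2) = 0.2421.
Layer 1: σ at base = K_a1 γ₁ h₁ = 467.7 psf; P₁ = ½×467.7×11.5 = 2689.
Layer 2: σ_v at top = γ₁h₁ = 1113; σ_h top = K_a2×1113 = 269.5; σ_h base = K_a2×(1113+114.7×18.8) = 791.6.
P₂ = ½(269.5+791.6)×18.8 = 9975. Total P_a = 2689+9975 = 12660 lb/ft.

12700 lb/ft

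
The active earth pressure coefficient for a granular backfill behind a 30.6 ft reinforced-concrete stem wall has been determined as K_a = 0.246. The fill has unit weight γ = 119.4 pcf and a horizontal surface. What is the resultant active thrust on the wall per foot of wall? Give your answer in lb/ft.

13800 lb/ft

P = ½ K_a γ H² = 0.5 × 0.246 × 119.4 × 30.6² = 13750 lb/ft.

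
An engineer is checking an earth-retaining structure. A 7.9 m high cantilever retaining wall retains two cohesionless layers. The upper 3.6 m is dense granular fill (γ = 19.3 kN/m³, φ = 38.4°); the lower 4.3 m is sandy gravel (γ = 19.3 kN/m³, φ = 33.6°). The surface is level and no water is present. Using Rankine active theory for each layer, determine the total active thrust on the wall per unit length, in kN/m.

K_a1 = tan²(45°−38.4°/2) = 0.2337; K_a2 = tan²(45°−33.6°/2) = 0.2875.
Layer 1: σ at base = K_a1 γ₁ h₁ = 16.24 kPa; P₁ = ½×16.24×3.6 = 29.23.
Layer 2: σ_v at top = γ₁h₁ = 69.48; σ_h top = K_a2×69.48 = 19.98; σ_h base = K_a2×(69.48+19.3×4.3) = 43.84.
P₂ = ½(19.98+43.84)×4.3 = 137.2. Total P_a = 29.23+137.2 = 166.4 kN/m.

166 kN/m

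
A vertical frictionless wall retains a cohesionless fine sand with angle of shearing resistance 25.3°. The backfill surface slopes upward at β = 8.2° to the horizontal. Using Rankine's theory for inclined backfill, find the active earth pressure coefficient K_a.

0.417

K_a = cos β · (cos β − √(cos²β − cos²φ)) / (cos β + √(cos²β − cos²φ)).
cos β = 0.9898, cos φ = 0.9041, √(cos²β − cos²φ) = 0.4029.
K_a = 0.9898 × (0.9898 − 0.4029)/(0.9898 + 0.4029) = 0.4171.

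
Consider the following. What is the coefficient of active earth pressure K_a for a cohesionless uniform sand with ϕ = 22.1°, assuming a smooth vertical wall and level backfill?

K_a = tan²(45° − φ/2) = tan²(33.95°) = 0.4533.

0.453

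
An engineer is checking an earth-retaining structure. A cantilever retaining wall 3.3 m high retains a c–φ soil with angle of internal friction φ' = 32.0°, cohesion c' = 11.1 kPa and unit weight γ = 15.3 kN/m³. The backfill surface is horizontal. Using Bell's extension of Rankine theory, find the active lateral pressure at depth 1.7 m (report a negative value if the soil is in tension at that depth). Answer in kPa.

-4.31 kPa

K_a = (1 − sin φ)/(1 + sin φ) = 0.3073.
σ_a = K_a γ z − 2c√K_a = 0.3073×15.3×1.7 − 2×11.1×0.5543 = -4.314 kPa.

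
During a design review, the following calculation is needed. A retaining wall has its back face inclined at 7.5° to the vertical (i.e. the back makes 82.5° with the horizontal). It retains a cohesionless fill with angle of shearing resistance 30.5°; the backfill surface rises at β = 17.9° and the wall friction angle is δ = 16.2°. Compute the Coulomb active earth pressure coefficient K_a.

0.467

K_a = sin²(α+φ) / [sin²α · sin(α−δ) · (1 + √{sin(φ+δ)sin(φ−β) / (sin(α−δ)sin(α+β))})²].
With α = 82.5°, φ = 30.5°, δ = 16.2°, β = 17.9°: K_a = 0.4670.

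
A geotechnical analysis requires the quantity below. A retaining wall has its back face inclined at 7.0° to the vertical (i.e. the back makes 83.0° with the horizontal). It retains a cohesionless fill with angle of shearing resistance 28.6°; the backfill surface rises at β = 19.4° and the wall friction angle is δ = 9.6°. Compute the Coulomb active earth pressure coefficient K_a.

K_a = sin²(α+φ) / [sin²α · sin(α−δ) · (1 + √{sin(φ+δ)sin(φ−β) / (sin(α−δ)sin(α+β))})²].
With α = 83.0°, φ = 28.6°, δ = 9.6°, β = 19.4°: K_a = 0.5216.

0.522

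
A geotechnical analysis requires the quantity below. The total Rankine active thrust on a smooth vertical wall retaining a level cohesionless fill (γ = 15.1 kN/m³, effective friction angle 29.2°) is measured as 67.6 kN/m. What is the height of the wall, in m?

5.10 m

K_a = 0.3442. P_a = ½ K_a γ H² ⇒ H = √(2P_a/(K_a γ)).
H = √(2×67.6/(0.3442×15.1)) = 5.100 m.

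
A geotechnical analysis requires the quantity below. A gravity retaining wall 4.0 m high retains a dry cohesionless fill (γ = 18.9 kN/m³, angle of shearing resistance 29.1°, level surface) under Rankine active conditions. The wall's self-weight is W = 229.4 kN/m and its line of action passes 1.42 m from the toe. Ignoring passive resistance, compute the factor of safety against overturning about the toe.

4.68

K_a = tan²(45° − 29.1°/2) = 0.3456.
P_a = ½K_aγH² = 0.5×0.3456×18.9×4.0² = 52.25 kN/m, acting at H/3 = 1.333 m above the base.
Overturning moment M_o = P_a × H/3 = 52.25 × 1.333 = 69.67.
Resisting moment M_r = W × 1.42 = 229.4 × 1.42 = 325.7.
FS_overturning = M_r/M_o = 325.7/69.67 = 4.676.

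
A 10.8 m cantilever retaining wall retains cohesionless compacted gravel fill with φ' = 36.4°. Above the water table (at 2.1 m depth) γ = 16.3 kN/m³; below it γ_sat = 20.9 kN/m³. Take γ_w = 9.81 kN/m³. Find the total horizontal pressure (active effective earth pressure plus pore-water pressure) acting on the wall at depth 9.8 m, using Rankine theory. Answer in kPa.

K_a = (1 − sin φ)/(1 + sin φ) = 0.2552.
γ' = 20.9 − 9.81 = 11.09 kN/m³.
Effective vertical stress at 9.8 m: σ'_v = 16.3×2.1 + 11.09×7.70 = 119.6 kPa.
σ'_h = K_a σ'_v = 0.2552 × 119.6 = 30.52 kPa; u = γ_w × 7.70 = 75.54 kPa.
Total σ_h = 30.52 + 75.54 = 106.1 kPa.

106 kPa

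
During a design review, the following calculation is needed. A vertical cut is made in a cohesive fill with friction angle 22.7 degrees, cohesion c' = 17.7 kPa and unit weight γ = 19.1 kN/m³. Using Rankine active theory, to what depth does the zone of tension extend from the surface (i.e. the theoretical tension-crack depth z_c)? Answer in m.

2.78 m

K_a = tan²(45° − 22.7°/2) = 0.4431; √K_a = 0.6657.
The active pressure is zero where K_a γ z = 2c√K_a, so z_c = 2c/(γ√K_a) = 2×17.7/(19.1×0.6657) = 2.784 m.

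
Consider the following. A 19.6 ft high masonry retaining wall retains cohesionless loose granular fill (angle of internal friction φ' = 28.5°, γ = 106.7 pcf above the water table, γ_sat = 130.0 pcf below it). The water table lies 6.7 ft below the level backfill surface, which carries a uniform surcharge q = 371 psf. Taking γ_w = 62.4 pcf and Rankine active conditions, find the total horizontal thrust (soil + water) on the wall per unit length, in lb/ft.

13900 lb/ft

K_a = tan²(45° − φ/2) = 0.3540.
γ' = 130.0 − 62.4 = 67.60 pcf. h₂ = H − d_w = 12.9 ft.
σ'_h: at surface K_a·q = 131.3; at WT K_a(q+γd_w) = 384.4; at base K_a(q+γd_w+γ'h₂) = 693.0 psf.
P₁ = ½(131.3+384.4)×6.7 = 1727; P₂ = ½(384.4+693.0)×12.9 = 6949; P_w = ½γ_w h₂² = 5192.
Total = 1727+6949+5192 = 13870 lb/ft.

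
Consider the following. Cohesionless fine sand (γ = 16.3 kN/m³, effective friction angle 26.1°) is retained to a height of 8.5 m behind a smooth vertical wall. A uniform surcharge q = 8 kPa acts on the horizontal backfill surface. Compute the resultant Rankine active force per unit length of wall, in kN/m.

K_a = tan²(45° − φ/2) = 0.3889.
Soil triangle: ½ K_a γ H² = 0.5×0.3889×16.3×8.5² = 229.0 kN/m.
Surcharge rectangle: K_a q H = 0.3889×8×8.5 = 26.45 kN/m.
Total = 229.0 + 26.45 = 255.5 kN/m.

255 kN/m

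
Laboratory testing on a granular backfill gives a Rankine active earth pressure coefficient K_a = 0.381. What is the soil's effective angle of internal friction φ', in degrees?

26.6°

K_a = tan²(45° − φ/2) ⇒ 45° − φ/2 = arctan(√0.381) = 31.69°.
φ = 2(45° − 31.69°) = 26.63°.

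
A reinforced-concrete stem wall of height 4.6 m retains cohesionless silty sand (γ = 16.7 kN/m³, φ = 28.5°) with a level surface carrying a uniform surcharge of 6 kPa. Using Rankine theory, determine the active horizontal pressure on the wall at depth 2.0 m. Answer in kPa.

13.9 kPa

K_a = (1 − sin φ)/(1 + sin φ) = 0.3540.
σ_v = γz + q = 16.7 × 2.0 + 6 = 39.40 kPa.
σ_h = K_a σ_v = 0.3540 × 39.40 = 13.95 kPa.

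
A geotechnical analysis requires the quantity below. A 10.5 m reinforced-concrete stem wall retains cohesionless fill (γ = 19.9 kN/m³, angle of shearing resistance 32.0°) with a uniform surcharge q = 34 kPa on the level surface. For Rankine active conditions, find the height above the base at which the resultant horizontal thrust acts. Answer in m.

3.93 m

K_a = 0.3073.
Triangular part P₁ = ½K_aγH² = 337.1 at H/3 = 3.500 m; rectangular part P₂ = K_a q H = 109.7 at H/2 = 5.250 m.
ȳ = (P₁·3.500 + P₂·5.250)/(P₁+P₂) = 3.930 m.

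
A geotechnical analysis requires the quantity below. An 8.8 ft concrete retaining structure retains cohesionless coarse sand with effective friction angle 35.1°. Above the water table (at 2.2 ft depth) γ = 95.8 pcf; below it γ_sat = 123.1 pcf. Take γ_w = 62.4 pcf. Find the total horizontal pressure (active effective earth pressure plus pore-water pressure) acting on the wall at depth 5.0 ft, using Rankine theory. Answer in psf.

K_a = (1 − sin φ)/(1 + sin φ) = 0.2698.
γ' = 123.1 − 62.4 = 60.70 pcf.
Effective vertical stress at 5.0 ft: σ'_v = 95.8×2.2 + 60.70×2.80 = 380.7 psf.
σ'_h = K_a σ'_v = 0.2698 × 380.7 = 102.7 psf; u = γ_w × 2.80 = 174.7 psf.
Total σ_h = 102.7 + 174.7 = 277.5 psf.

277 psf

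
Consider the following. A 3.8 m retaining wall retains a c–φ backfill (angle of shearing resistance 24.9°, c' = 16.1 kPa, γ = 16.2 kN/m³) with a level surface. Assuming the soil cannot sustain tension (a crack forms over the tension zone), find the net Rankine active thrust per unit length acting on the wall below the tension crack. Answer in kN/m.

1.55 kN/m

K_a = 0.4074; √K_a = 0.6383.
Tension-crack depth z_c = 2c/(γ√K_a) = 2×16.1/(16.2×0.6383) = 3.114 m.
σ_a at base = K_a γ H − 2c√K_a = 0.4074×16.2×3.8 − 2×16.1×0.6383 = 4.528 kPa.
P_a = ½ × 4.528 × (H − z_c) = 0.5×4.528×0.6860 = 1.553 kN/m.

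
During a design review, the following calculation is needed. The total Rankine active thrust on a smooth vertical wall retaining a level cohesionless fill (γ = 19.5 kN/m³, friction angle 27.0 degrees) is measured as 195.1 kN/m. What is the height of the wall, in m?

K_a = 0.3755. P_a = ½ K_a γ H² ⇒ H = √(2P_a/(K_a γ)).
H = √(2×195.1/(0.3755×19.5)) = 7.300 m.

7.30 m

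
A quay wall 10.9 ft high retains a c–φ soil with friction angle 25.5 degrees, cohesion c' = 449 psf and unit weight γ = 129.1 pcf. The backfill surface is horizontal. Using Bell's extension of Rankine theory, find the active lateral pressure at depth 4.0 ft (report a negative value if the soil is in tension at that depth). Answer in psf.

-361 psf

K_a = (1 − sin φ)/(1 + sin φ) = 0.3981.
σ_a = K_a γ z − 2c√K_a = 0.3981×129.1×4.0 − 2×449×0.6310 = -361.0 psf.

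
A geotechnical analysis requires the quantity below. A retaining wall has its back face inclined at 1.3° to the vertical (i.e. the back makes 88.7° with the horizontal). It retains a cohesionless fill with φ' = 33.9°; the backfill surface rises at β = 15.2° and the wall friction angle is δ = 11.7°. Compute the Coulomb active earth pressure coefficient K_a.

0.327

K_a = sin²(α+φ) / [sin²α · sin(α−δ) · (1 + √{sin(φ+δ)sin(φ−β) / (sin(α−δ)sin(α+β))})²].
With α = 88.7°, φ = 33.9°, δ = 11.7°, β = 15.2°: K_a = 0.3273.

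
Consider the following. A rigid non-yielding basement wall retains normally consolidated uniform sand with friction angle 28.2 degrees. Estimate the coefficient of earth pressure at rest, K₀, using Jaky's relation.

K₀ = 1 − sin φ' = 1 − sin 28.2° = 0.5274.

0.527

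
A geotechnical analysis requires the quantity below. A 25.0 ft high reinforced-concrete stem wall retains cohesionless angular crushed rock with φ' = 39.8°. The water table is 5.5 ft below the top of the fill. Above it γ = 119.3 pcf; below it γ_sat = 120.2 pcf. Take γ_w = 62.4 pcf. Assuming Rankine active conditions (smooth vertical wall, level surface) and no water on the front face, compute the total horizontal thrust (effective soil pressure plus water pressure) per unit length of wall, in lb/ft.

17500 lb/ft

K_a = tan²(45° − φ/2) = 0.2194.
γ' = 120.2 − 62.4 = 57.80 pcf. Depth below WT = 19.5 ft.
σ'_h at WT = K_a γ d_w = 144.0 psf; at base = 144.0 + K_a γ' × 19.5 = 391.3 psf.
P₁ (0–5.5 ft) = ½×144.0×5.5 = 395.9. P₂ (5.5–25.0 ft) = ½(144.0+391.3)×19.5 = 5219.
P_w = ½ γ_w h₂² = 0.5×62.4×19.5² = 11860. Total = 395.9+5219+11860 = 17480 lb/ft.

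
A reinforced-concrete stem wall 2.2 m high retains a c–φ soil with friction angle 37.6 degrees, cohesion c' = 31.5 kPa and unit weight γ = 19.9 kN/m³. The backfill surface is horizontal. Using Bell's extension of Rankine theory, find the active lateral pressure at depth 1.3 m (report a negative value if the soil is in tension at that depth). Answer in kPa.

-24.7 kPa

K_a = (1 − sin φ)/(1 + sin φ) = 0.2421.
σ_a = K_a γ z − 2c√K_a = 0.2421×19.9×1.3 − 2×31.5×0.4921 = -24.74 kPa.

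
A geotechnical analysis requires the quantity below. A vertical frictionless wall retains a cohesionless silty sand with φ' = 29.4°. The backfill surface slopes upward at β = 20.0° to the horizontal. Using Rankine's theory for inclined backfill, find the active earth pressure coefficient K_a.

0.427

K_a = cos β · (cos β − √(cos²β − cos²φ)) / (cos β + √(cos²β − cos²φ)).
cos β = 0.9397, cos φ = 0.8712, √(cos²β − cos²φ) = 0.3521.
K_a = 0.9397 × (0.9397 − 0.3521)/(0.9397 + 0.3521) = 0.4274.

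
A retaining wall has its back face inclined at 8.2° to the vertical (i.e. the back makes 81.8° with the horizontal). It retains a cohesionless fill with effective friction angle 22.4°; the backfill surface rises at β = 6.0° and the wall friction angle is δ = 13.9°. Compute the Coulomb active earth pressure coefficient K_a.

0.510

K_a = sin²(α+φ) / [sin²α · sin(α−δ) · (1 + √{sin(φ+δ)sin(φ−β) / (sin(α−δ)sin(α+β))})²].
With α = 81.8°, φ = 22.4°, δ = 13.9°, β = 6.0°: K_a = 0.5100.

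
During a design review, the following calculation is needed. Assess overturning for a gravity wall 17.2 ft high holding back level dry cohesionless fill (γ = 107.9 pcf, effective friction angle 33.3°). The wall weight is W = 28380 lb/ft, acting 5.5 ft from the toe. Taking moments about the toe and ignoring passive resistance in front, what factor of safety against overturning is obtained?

K_a = tan²(45° − 33.3°/2) = 0.2911.
P_a = ½K_aγH² = 0.5×0.2911×107.9×17.2² = 4647 lb/ft, acting at H/3 = 5.733 ft above the base.
Overturning moment M_o = P_a × H/3 = 4647 × 5.733 = 26640.
Resisting moment M_r = W × 5.5 = 28380 × 5.5 = 156100.
FS_overturning = M_r/M_o = 156100/26640 = 5.859.

5.86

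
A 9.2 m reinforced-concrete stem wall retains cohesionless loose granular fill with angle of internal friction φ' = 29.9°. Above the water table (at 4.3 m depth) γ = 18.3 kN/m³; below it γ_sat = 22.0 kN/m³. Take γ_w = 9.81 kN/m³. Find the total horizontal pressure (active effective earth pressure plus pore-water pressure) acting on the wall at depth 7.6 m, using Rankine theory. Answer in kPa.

72.2 kPa

K_a = (1 − sin φ)/(1 + sin φ) = 0.3347.
γ' = 22.0 − 9.81 = 12.19 kN/m³.
Effective vertical stress at 7.6 m: σ'_v = 18.3×4.3 + 12.19×3.30 = 118.9 kPa.
σ'_h = K_a σ'_v = 0.3347 × 118.9 = 39.80 kPa; u = γ_w × 3.30 = 32.37 kPa.
Total σ_h = 39.80 + 32.37 = 72.17 kPa.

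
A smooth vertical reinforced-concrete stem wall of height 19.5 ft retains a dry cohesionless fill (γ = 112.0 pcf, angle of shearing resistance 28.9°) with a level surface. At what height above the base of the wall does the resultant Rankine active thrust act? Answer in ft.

6.50 ft

K_a = 0.3484.
The pressure distribution is triangular, so the resultant acts at H/3 above the base = 19.5/3 = 6.500 ft.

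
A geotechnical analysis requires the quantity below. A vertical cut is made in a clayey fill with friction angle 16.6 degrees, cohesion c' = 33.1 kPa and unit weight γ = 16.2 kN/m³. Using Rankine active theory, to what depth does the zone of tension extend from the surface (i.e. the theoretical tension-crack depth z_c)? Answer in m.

5.48 m

K_a = tan²(45° − 16.6°/2) = 0.5556; √K_a = 0.7454.
The active pressure is zero where K_a γ z = 2c√K_a, so z_c = 2c/(γ√K_a) = 2×33.1/(16.2×0.7454) = 5.482 m.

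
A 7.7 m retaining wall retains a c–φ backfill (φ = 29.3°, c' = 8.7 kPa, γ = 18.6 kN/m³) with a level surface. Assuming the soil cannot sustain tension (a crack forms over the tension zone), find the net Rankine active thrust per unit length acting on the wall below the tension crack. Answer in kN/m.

119 kN/m

K_a = 0.3428; √K_a = 0.5855.
Tension-crack depth z_c = 2c/(γ√K_a) = 2×8.7/(18.6×0.5855) = 1.598 m.
σ_a at base = K_a γ H − 2c√K_a = 0.3428×18.6×7.7 − 2×8.7×0.5855 = 38.91 kPa.
P_a = ½ × 38.91 × (H − z_c) = 0.5×38.91×6.102 = 118.7 kN/m.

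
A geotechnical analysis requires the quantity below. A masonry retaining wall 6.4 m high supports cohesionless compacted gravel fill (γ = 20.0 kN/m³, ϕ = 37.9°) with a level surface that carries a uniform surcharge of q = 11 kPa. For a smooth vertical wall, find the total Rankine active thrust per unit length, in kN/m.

115 kN/m

K_a = tan²(45° − φ/2) = 0.2389.
Soil triangle: ½ K_a γ H² = 0.5×0.2389×20.0×6.4² = 97.87 kN/m.
Surcharge rectangle: K_a q H = 0.2389×11×6.4 = 16.82 kN/m.
Total = 97.87 + 16.82 = 114.7 kN/m.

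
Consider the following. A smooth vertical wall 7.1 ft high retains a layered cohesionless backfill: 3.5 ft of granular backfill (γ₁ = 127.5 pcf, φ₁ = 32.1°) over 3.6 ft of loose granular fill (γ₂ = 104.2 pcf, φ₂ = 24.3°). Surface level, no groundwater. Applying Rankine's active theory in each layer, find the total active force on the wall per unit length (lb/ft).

K_a1 = tan²(45°−32.1°/2) = 0.3060; K_a2 = tan²(45°−24.3°/2) = 0.4169.
Layer 1: σ at base = K_a1 γ₁ h₁ = 136.6 psf; P₁ = ½×136.6×3.5 = 239.0.
Layer 2: σ_v at top = γ₁h₁ = 446.2; σ_h top = K_a2×446.2 = 186.0; σ_h base = K_a2×(446.2+104.2×3.6) = 342.4.
P₂ = ½(186.0+342.4)×3.6 = 951.3. Total P_a = 239.0+951.3 = 1190 lb/ft.

1190 lb/ft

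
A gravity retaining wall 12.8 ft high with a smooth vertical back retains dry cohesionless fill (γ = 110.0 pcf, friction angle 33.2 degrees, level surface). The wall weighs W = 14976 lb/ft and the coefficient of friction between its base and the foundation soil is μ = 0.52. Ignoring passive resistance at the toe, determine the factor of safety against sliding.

2.96

K_a = tan²(45° − 33.2°/2) = 0.2924.
P_a = ½K_aγH² = 0.5×0.2924×110.0×12.8² = 2634 lb/ft, acting at H/3 = 4.267 ft above the base.
FS_sliding = μW / P_a = 0.52×14976 / 2634 = 2.956.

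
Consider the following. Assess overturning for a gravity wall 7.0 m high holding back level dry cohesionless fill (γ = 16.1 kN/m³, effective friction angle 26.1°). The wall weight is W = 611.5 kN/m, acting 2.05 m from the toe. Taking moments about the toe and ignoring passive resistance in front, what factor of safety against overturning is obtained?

K_a = tan²(45° − 26.1°/2) = 0.3889.
P_a = ½K_aγH² = 0.5×0.3889×16.1×7.0² = 153.4 kN/m, acting at H/3 = 2.333 m above the base.
Overturning moment M_o = P_a × H/3 = 153.4 × 2.333 = 358.0.
Resisting moment M_r = W × 2.05 = 611.5 × 2.05 = 1254.
FS_overturning = M_r/M_o = 1254/358.0 = 3.502.

3.50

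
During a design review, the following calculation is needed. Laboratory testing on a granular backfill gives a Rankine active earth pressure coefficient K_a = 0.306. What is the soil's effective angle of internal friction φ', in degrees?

32.1°

K_a = tan²(45° − φ/2) ⇒ 45° − φ/2 = arctan(√0.306) = 28.95°.
φ = 2(45° − 28.95°) = 32.10°.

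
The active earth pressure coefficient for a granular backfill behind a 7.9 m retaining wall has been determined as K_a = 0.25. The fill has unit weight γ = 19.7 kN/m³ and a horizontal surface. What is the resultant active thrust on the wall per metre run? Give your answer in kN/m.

154 kN/m

P = ½ K_a γ H² = 0.5 × 0.25 × 19.7 × 7.9² = 153.7 kN/m.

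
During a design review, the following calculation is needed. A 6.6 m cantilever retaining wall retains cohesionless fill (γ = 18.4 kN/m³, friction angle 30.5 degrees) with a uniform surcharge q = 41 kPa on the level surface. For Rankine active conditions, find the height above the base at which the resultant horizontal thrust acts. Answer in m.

K_a = 0.3267.
Triangular part P₁ = ½K_aγH² = 130.9 at H/3 = 2.200 m; rectangular part P₂ = K_a q H = 88.40 at H/2 = 3.300 m.
ȳ = (P₁·2.200 + P₂·3.300)/(P₁+P₂) = 2.643 m.

2.64 m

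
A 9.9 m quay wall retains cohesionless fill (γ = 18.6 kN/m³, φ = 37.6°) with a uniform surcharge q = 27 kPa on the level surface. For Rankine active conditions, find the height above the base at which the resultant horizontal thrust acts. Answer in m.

3.67 m

K_a = 0.2421.
Triangular part P₁ = ½K_aγH² = 220.7 at H/3 = 3.300 m; rectangular part P₂ = K_a q H = 64.72 at H/2 = 4.950 m.
ȳ = (P₁·3.300 + P₂·4.950)/(P₁+P₂) = 3.674 m.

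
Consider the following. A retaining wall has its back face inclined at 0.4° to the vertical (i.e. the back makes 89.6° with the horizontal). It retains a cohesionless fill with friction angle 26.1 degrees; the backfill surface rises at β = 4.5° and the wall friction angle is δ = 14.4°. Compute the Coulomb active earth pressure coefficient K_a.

0.374

K_a = sin²(α+φ) / [sin²α · sin(α−δ) · (1 + √{sin(φ+δ)sin(φ−β) / (sin(α−δ)sin(α+β))})²].
With α = 89.6°, φ = 26.1°, δ = 14.4°, β = 4.5°: K_a = 0.3743.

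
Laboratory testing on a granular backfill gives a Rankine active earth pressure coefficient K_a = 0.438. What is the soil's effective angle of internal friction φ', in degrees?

23.0°

K_a = tan²(45° − φ/2) ⇒ 45° − φ/2 = arctan(√0.438) = 33.50°.
φ = 2(45° − 33.50°) = 23.01°.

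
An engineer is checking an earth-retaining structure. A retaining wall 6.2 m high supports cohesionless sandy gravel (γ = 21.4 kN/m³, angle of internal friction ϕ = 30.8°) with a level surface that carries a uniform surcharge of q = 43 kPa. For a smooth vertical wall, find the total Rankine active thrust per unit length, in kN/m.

219 kN/m

K_a = tan²(45° − φ/2) = 0.3227.
Soil triangle: ½ K_a γ H² = 0.5×0.3227×21.4×6.2² = 132.7 kN/m.
Surcharge rectangle: K_a q H = 0.3227×43×6.2 = 86.04 kN/m.
Total = 132.7 + 86.04 = 218.8 kN/m.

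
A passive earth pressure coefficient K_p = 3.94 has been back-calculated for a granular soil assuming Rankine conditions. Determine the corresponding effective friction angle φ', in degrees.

K_p = (1+sin φ)/(1−sin φ) ⇒ sin φ = (K_p − 1)/(K_p + 1) = 0.5951.
φ = arcsin(0.5951) = 36.52°.

36.5°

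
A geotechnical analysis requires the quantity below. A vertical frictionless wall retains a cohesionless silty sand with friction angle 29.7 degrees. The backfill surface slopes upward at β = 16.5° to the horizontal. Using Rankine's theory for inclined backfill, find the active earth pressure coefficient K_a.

0.388

K_a = cos β · (cos β − √(cos²β − cos²φ)) / (cos β + √(cos²β − cos²φ)).
cos β = 0.9588, cos φ = 0.8686, √(cos²β − cos²φ) = 0.4060.
K_a = 0.9588 × (0.9588 − 0.4060)/(0.9588 + 0.4060) = 0.3884.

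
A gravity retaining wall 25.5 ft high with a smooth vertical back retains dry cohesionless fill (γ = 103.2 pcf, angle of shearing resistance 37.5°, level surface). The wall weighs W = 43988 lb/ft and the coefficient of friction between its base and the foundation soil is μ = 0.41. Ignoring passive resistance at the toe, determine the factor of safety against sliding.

K_a = tan²(45° − 37.5°/2) = 0.2432.
P_a = ½K_aγH² = 0.5×0.2432×103.2×25.5² = 8160 lb/ft, acting at H/3 = 8.500 ft above the base.
FS_sliding = μW / P_a = 0.41×43988 / 8160 = 2.210.

2.21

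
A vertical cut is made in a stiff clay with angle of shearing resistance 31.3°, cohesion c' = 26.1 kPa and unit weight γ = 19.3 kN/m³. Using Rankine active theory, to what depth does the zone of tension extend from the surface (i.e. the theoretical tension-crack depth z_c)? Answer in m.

K_a = tan²(45° − 31.3°/2) = 0.3162; √K_a = 0.5623.
The active pressure is zero where K_a γ z = 2c√K_a, so z_c = 2c/(γ√K_a) = 2×26.1/(19.3×0.5623) = 4.810 m.

4.81 m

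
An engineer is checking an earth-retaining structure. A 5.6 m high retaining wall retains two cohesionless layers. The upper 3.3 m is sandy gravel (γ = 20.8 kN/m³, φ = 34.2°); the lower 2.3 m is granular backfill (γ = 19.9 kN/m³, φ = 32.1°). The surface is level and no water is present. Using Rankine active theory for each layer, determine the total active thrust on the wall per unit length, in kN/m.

K_a1 = tan²(45°−34.2°/2) = 0.2803; K_a2 = tan²(45°−32.1°/2) = 0.3060.
Layer 1: σ at base = K_a1 γ₁ h₁ = 19.24 kPa; P₁ = ½×19.24×3.3 = 31.75.
Layer 2: σ_v at top = γ₁h₁ = 68.64; σ_h top = K_a2×68.64 = 21.00; σ_h base = K_a2×(68.64+19.9×2.3) = 35.01.
P₂ = ½(21.00+35.01)×2.3 = 64.41. Total P_a = 31.75+64.41 = 96.16 kN/m.

96.2 kN/m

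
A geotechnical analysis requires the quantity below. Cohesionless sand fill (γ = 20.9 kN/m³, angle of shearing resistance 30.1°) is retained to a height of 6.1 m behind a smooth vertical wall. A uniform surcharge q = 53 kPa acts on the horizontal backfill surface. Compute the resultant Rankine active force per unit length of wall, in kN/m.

236 kN/m

K_a = tan²(45° − φ/2) = 0.3320.
Soil triangle: ½ K_a γ H² = 0.5×0.3320×20.9×6.1² = 129.1 kN/m.
Surcharge rectangle: K_a q H = 0.3320×53×6.1 = 107.3 kN/m.
Total = 129.1 + 107.3 = 236.4 kN/m.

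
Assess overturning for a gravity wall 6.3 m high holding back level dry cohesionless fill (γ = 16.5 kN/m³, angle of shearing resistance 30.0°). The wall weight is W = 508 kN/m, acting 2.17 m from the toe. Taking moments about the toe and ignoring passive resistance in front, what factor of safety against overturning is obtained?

K_a = tan²(45° − 30.0°/2) = 0.3333.
P_a = ½K_aγH² = 0.5×0.3333×16.5×6.3² = 109.1 kN/m, acting at H/3 = 2.100 m above the base.
Overturning moment M_o = P_a × H/3 = 109.1 × 2.100 = 229.2.
Resisting moment M_r = W × 2.17 = 508 × 2.17 = 1102.
FS_overturning = M_r/M_o = 1102/229.2 = 4.809.

4.81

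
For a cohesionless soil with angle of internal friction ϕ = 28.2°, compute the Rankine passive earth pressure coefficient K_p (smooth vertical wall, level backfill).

K_p = (1 + sin φ)/(1 − sin φ) = tan²(45° + 28.2°/2) = 2.792.

2.79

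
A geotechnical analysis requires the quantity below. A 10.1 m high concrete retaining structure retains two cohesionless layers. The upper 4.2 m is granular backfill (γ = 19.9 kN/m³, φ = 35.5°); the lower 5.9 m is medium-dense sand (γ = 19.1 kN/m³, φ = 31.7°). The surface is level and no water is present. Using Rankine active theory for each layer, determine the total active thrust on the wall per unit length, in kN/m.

K_a1 = tan²(45°−35.5°/2) = 0.2653; K_a2 = tan²(45°−31.7°/2) = 0.3111.
Layer 1: σ at base = K_a1 γ₁ h₁ = 22.17 kPa; P₁ = ½×22.17×4.2 = 46.56.
Layer 2: σ_v at top = γ₁h₁ = 83.58; σ_h top = K_a2×83.58 = 26.00; σ_h base = K_a2×(83.58+19.1×5.9) = 61.05.
P₂ = ½(26.00+61.05)×5.9 = 256.8. Total P_a = 46.56+256.8 = 303.4 kN/m.

303 kN/m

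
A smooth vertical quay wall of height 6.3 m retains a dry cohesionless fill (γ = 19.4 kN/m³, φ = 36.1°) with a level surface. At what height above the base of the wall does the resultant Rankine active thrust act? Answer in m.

2.10 m

K_a = 0.2585.
The pressure distribution is triangular, so the resultant acts at H/3 above the base = 6.3/3 = 2.100 m.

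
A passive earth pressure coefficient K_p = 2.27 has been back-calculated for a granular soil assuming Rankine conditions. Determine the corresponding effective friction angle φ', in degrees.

K_p = (1+sin φ)/(1−sin φ) ⇒ sin φ = (K_p − 1)/(K_p + 1) = 0.3884.
φ = arcsin(0.3884) = 22.85°.

22.9°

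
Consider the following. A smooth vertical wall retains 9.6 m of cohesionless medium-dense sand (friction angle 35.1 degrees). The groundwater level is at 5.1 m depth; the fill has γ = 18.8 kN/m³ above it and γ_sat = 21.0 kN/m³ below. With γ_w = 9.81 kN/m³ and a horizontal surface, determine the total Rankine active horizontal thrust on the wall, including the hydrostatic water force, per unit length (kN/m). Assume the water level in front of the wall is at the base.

K_a = tan²(45° − φ/2) = 0.2698.
γ' = 21.0 − 9.81 = 11.19 kN/m³. Depth below WT = 4.5 m.
σ'_h at WT = K_a γ d_w = 25.87 kPa; at base = 25.87 + K_a γ' × 4.5 = 39.46 kPa.
P₁ (0–5.1 m) = ½×25.87×5.1 = 65.97. P₂ (5.1–9.6 m) = ½(25.87+39.46)×4.5 = 147.0.
P_w = ½ γ_w h₂² = 0.5×9.81×4.5² = 99.33. Total = 65.97+147.0+99.33 = 312.3 kN/m.

312 kN/m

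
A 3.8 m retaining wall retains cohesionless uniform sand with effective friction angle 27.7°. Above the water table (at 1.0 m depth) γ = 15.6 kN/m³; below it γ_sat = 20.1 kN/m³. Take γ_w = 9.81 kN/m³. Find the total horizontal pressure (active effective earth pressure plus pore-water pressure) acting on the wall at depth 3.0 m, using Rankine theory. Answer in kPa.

K_a = (1 − sin φ)/(1 + sin φ) = 0.3653.
γ' = 20.1 − 9.81 = 10.29 kN/m³.
Effective vertical stress at 3.0 m: σ'_v = 15.6×1.0 + 10.29×2.00 = 36.18 kPa.
σ'_h = K_a σ'_v = 0.3653 × 36.18 = 13.22 kPa; u = γ_w × 2.00 = 19.62 kPa.
Total σ_h = 13.22 + 19.62 = 32.84 kPa.

32.8 kPa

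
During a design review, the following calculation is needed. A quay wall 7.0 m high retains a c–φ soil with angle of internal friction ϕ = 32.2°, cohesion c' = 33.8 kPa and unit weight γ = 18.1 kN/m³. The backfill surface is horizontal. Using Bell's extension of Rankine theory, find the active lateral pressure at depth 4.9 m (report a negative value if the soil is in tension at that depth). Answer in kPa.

-10.3 kPa

K_a = (1 − sin φ)/(1 + sin φ) = 0.3047.
σ_a = K_a γ z − 2c√K_a = 0.3047×18.1×4.9 − 2×33.8×0.5520 = -10.29 kPa.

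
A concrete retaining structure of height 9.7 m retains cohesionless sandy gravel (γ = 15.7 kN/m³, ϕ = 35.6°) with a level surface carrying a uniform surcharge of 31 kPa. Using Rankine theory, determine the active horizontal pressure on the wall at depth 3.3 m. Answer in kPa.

21.9 kPa

K_a = (1 − sin φ)/(1 + sin φ) = 0.2641.
σ_v = γz + q = 15.7 × 3.3 + 31 = 82.81 kPa.
σ_h = K_a σ_v = 0.2641 × 82.81 = 21.87 kPa.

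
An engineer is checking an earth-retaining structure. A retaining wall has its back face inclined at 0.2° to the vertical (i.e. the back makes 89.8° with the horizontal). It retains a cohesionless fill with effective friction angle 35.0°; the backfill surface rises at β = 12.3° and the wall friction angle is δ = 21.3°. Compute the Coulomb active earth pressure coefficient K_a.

K_a = sin²(α+φ) / [sin²α · sin(α−δ) · (1 + √{sin(φ+δ)sin(φ−β) / (sin(α−δ)sin(α+β))})²].
With α = 89.8°, φ = 35.0°, δ = 21.3°, β = 12.3°: K_a = 0.2852.

0.285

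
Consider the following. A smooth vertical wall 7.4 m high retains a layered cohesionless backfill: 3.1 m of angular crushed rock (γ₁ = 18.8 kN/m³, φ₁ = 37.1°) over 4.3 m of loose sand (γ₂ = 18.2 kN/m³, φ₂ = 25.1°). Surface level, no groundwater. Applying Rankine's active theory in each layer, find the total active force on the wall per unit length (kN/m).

192 kN/m

K_a1 = tan²(45°−37.1°/2) = 0.2475; K_a2 = tan²(45°−25.1°/2) = 0.4043.
Layer 1: σ at base = K_a1 γ₁ h₁ = 14.42 kPa; P₁ = ½×14.42×3.1 = 22.36.
Layer 2: σ_v at top = γ₁h₁ = 58.28; σ_h top = K_a2×58.28 = 23.56; σ_h base = K_a2×(58.28+18.2×4.3) = 55.20.
P₂ = ½(23.56+55.20)×4.3 = 169.3. Total P_a = 22.36+169.3 = 191.7 kN/m.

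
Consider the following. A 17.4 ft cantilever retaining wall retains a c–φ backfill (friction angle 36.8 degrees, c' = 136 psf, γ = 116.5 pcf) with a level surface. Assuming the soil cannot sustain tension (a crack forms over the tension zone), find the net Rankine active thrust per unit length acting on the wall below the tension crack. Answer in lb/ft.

K_a = 0.2508; √K_a = 0.5008.
Tension-crack depth z_c = 2c/(γ√K_a) = 2×136/(116.5×0.5008) = 4.662 ft.
σ_a at base = K_a γ H − 2c√K_a = 0.2508×116.5×17.4 − 2×136×0.5008 = 372.1 psf.
P_a = ½ × 372.1 × (H − z_c) = 0.5×372.1×12.74 = 2370 lb/ft.

2370 lb/ft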